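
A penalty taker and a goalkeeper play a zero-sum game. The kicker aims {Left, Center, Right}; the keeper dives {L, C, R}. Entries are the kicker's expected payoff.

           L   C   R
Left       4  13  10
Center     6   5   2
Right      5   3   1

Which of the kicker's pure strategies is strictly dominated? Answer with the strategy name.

Right

Center gives a strictly higher payoff than Right against every column: 6 > 5, 5 > 3, 2 > 1.
So Right is strictly dominated and the kicker never plays it.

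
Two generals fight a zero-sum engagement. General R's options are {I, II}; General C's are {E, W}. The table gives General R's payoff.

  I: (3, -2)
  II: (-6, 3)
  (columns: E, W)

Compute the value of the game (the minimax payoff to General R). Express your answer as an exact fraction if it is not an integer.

-3/14

Row minima: I → -2, II → -6; maximin = -2.
Column maxima: E → 3, W → 3; minimax = 3.
-2 ≠ 3, so there is no saddle point; optimal play is mixed.
Let General R play I with probability p. Expected payoff against E: 3p + (-6)(1−p) = 9p − 6; against W: (-2)p + 3(1−p) = −5p + 3.
Setting these equal: 9p − 6 = −5p + 3 ⇒ 14p = 9 ⇒ p = 9/14, and the value is (9)·(9/14) − 6 = -3/14.
For General C: with q = P(E), equating I's and II's payoffs gives 5q − 2 = −9q + 3 ⇒ q = 5/14.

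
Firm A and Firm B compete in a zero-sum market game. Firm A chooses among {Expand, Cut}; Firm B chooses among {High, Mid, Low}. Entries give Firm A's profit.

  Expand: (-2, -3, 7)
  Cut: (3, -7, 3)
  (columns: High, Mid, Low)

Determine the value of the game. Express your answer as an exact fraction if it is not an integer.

-3

Row minima: Expand → -3, Cut → -7; maximin = -3.
Column maxima: High → 3, Mid → -3, Low → 7; minimax = -3.
Since maximin = minimax = -3, there is a saddle point and the value is -3.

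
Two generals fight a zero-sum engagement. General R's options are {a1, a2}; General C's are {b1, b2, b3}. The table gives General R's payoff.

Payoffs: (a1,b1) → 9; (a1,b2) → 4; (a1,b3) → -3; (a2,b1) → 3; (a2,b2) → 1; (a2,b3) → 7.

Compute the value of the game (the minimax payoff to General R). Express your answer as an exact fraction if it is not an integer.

31/13

Row minima: a1 → -3, a2 → 1; maximin = 1.
Column maxima: b1 → 9, b2 → 4, b3 → 7; minimax = 4.
1 ≠ 4, so there is no saddle point; optimal play is mixed.
b1 is strictly dominated by b2 (it gives General R strictly more in every row), so General C never plays it.
On the remaining 2×2 (a1, a2 vs b2, b3):
Let General R play a1 with probability p. Expected payoff against b2: 4p + 1(1−p) = 3p + 1; against b3: (-3)p + 7(1−p) = −10p + 7.
Setting these equal: 3p + 1 = −10p + 7 ⇒ 13p = 6 ⇒ p = 6/13, and the value is (3)·(6/13) + 1 = 31/13.
For General C: with q = P(b2), equating a1's and a2's payoffs gives 7q − 3 = −6q + 7 ⇒ q = 10/13.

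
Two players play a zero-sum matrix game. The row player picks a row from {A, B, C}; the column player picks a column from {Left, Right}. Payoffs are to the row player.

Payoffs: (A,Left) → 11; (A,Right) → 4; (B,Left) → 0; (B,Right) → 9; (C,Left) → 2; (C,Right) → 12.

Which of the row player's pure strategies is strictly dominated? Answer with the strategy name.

B

C gives a strictly higher payoff than B against every column: 2 > 0, 12 > 9.
So B is strictly dominated and the row player never plays it.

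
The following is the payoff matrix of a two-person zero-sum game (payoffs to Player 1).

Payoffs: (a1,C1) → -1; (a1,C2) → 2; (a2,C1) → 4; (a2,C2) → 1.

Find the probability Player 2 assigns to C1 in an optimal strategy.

1/6

Row minima: a1 → -1, a2 → 1; maximin = 1.
Column maxima: C1 → 4, C2 → 2; minimax = 2.
1 ≠ 2, so there is no saddle point; optimal play is mixed.
Let Player 1 play a1 with probability p. Expected payoff against C1: (-1)p + 4(1−p) = −5p + 4; against C2: 2p + 1(1−p) = p + 1.
Setting these equal: −5p + 4 = p + 1 ⇒ −6p = -3 ⇒ p = 1/2, and the value is (-5)·(1/2) + 4 = 3/2.
For Player 2: with q = P(C1), equating a1's and a2's payoffs gives −3q + 2 = 3q + 1 ⇒ q = 1/6.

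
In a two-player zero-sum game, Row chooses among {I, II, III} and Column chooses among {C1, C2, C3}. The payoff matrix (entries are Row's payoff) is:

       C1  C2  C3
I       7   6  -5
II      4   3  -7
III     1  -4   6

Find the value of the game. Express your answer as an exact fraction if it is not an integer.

Row minima: I → -5, II → -7, III → -4; maximin = -4.
Column maxima: C1 → 7, C2 → 6, C3 → 6; minimax = 6.
-4 ≠ 6, so there is no saddle point; optimal play is mixed.
II is strictly dominated by I, so Row never plays it.
C1 is strictly dominated by C2 (it gives Row strictly more in every row), so Column never plays it.
On the remaining 2×2 (I, III vs C2, C3):
Let Row play I with probability p. Expected payoff against C2: 6p + (-4)(1−p) = 10p − 4; against C3: (-5)p + 6(1−p) = −11p + 6.
Setting these equal: 10p − 4 = −11p + 6 ⇒ 21p = 10 ⇒ p = 10/21, and the value is (10)·(10/21) − 4 = 16/21.
For Column: with q = P(C2), equating I's and III's payoffs gives 11q − 5 = −10q + 6 ⇒ q = 11/21.

16/21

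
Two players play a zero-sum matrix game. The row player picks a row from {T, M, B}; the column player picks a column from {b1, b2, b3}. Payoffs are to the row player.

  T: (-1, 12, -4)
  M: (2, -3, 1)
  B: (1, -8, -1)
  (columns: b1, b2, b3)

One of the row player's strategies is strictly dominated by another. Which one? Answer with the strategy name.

M gives a strictly higher payoff than B against every column: 2 > 1, -3 > -8, 1 > -1.
So B is strictly dominated and the row player never plays it.

B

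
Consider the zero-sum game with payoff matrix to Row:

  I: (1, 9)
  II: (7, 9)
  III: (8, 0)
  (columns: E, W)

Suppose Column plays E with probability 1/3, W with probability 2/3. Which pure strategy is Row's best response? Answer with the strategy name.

Expected payoff of I: (1/3)·1 + (2/3)·9 = 19/3.
Expected payoff of II: (1/3)·7 + (2/3)·9 = 25/3.
Expected payoff of III: (1/3)·8 + (2/3)·0 = 8/3.
The largest is 25/3, so Row's best response is II.

II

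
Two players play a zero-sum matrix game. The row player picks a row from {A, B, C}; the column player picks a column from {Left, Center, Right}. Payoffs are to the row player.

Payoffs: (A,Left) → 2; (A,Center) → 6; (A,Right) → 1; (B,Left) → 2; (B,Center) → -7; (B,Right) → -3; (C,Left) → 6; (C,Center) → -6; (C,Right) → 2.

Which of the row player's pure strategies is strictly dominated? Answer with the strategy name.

B

C gives a strictly higher payoff than B against every column: 6 > 2, -6 > -7, 2 > -3.
So B is strictly dominated and the row player never plays it.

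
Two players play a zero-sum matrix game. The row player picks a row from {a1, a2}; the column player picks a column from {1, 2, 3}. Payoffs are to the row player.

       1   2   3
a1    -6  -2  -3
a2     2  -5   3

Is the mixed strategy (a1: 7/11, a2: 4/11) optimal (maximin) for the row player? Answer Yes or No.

Yes

Against 1 this mix gives (7/11)·(-6) + (4/11)·2 = -34/11.
Against 2 this mix gives (7/11)·(-2) + (4/11)·(-5) = -34/11.
Against 3 this mix gives (7/11)·(-3) + (4/11)·3 = -9/11.
All of the column player's active replies (1, 2) yield -34/11, and no column does worse for the row player. The mix makes the column player indifferent and guarantees -34/11, so it is optimal.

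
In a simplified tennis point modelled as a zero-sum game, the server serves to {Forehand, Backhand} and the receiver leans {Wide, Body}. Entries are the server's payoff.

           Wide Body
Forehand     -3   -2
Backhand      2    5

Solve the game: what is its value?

2

Row minima: Forehand → -3, Backhand → 2; maximin = 2.
Column maxima: Wide → 2, Body → 5; minimax = 2.
Since maximin = minimax = 2, there is a saddle point and the value is 2.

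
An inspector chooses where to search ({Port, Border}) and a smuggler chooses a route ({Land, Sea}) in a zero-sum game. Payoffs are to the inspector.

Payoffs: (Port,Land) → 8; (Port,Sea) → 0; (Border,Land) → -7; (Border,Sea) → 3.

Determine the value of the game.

Row minima: Port → 0, Border → -7; maximin = 0.
Column maxima: Land → 8, Sea → 3; minimax = 3.
0 ≠ 3, so there is no saddle point; optimal play is mixed.
Let the inspector play Port with probability p. Expected payoff against Land: 8p + (-7)(1−p) = 15p − 7; against Sea: 0p + 3(1−p) = −3p + 3.
Setting these equal: 15p − 7 = −3p + 3 ⇒ 18p = 10 ⇒ p = 5/9, and the value is (15)·(5/9) − 7 = 4/3.
For the smuggler: with q = P(Land), equating Port's and Border's payoffs gives 8q = −10q + 3 ⇒ q = 1/6.

4/3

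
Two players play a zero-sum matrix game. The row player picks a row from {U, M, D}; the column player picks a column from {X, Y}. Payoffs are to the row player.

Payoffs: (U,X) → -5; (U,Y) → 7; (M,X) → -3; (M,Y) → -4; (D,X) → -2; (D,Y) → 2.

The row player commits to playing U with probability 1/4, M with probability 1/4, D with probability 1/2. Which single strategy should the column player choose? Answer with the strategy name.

X

If the column player plays X, the row player's expected payoff is (1/4)·(-5) + (1/4)·(-3) + (1/2)·(-2) = -3.
If the column player plays Y, the row player's expected payoff is (1/4)·7 + (1/4)·(-4) + (1/2)·2 = 7/4.
The column player minimizes the row player's payoff; the smallest is -3, so the best response is X.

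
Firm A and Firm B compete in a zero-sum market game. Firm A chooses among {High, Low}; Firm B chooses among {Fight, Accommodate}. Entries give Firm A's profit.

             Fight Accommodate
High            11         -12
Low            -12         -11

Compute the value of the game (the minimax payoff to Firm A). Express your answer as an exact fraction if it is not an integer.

Row minima: High → -12, Low → -12; maximin = -12.
Column maxima: Fight → 11, Accommodate → -11; minimax = -11.
-12 ≠ -11, so there is no saddle point; optimal play is mixed.
Let Firm A play High with probability p. Expected payoff against Fight: 11p + (-12)(1−p) = 23p − 12; against Accommodate: (-12)p + (-11)(1−p) = −p − 11.
Setting these equal: 23p − 12 = −p − 11 ⇒ 24p = 1 ⇒ p = 1/24, and the value is (23)·(1/24) − 12 = -265/24.
For Firm B: with q = P(Fight), equating High's and Low's payoffs gives 23q − 12 = −q − 11 ⇒ q = 1/24.

-265/24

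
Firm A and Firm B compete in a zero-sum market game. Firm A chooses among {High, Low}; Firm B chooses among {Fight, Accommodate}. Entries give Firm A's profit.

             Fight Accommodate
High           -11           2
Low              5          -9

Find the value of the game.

Row minima: High → -11, Low → -9; maximin = -9.
Column maxima: Fight → 5, Accommodate → 2; minimax = 2.
-9 ≠ 2, so there is no saddle point; optimal play is mixed.
Let Firm A play High with probability p. Expected payoff against Fight: (-11)p + 5(1−p) = −16p + 5; against Accommodate: 2p + (-9)(1−p) = 11p − 9.
Setting these equal: −16p + 5 = 11p − 9 ⇒ −27p = -14 ⇒ p = 14/27, and the value is (-16)·(14/27) + 5 = -89/27.
For Firm B: with q = P(Fight), equating High's and Low's payoffs gives −13q + 2 = 14q − 9 ⇒ q = 11/27.

-89/27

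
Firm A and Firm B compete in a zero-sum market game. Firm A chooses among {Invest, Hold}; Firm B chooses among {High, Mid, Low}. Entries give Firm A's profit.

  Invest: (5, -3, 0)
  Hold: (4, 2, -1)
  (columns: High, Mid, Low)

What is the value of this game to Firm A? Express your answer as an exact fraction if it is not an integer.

-1/2

Row minima: Invest → -3, Hold → -1; maximin = -1.
Column maxima: High → 5, Mid → 2, Low → 0; minimax = 0.
-1 ≠ 0, so there is no saddle point; optimal play is mixed.
High is strictly dominated by Mid (it gives Firm A strictly more in every row), so Firm B never plays it.
On the remaining 2×2 (Invest, Hold vs Mid, Low):
Let Firm A play Invest with probability p. Expected payoff against Mid: (-3)p + 2(1−p) = −5p + 2; against Low: 0p + (-1)(1−p) = p − 1.
Setting these equal: −5p + 2 = p − 1 ⇒ −6p = -3 ⇒ p = 1/2, and the value is (-5)·(1/2) + 2 = -1/2.
For Firm B: with q = P(Mid), equating Invest's and Hold's payoffs gives −3q = 3q − 1 ⇒ q = 1/6.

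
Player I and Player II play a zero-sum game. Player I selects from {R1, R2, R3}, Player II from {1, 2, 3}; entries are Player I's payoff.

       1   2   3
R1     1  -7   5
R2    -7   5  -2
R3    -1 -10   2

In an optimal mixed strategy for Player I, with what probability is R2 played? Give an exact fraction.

Row minima: R1 → -7, R2 → -7, R3 → -10; maximin = -7.
Column maxima: 1 → 1, 2 → 5, 3 → 5; minimax = 1.
-7 ≠ 1, so there is no saddle point; optimal play is mixed.
R3 is strictly dominated by R1, so Player I never plays it.
3 is strictly dominated by 1 (it gives Player I strictly more in every row), so Player II never plays it.
On the remaining 2×2 (R1, R2 vs 1, 2):
Let Player I play R1 with probability p. Expected payoff against 1: 1p + (-7)(1−p) = 8p − 7; against 2: (-7)p + 5(1−p) = −12p + 5.
Setting these equal: 8p − 7 = −12p + 5 ⇒ 20p = 12 ⇒ p = 3/5, and the value is (8)·(3/5) − 7 = -11/5.
For Player II: with q = P(1), equating R1's and R2's payoffs gives 8q − 7 = −12q + 5 ⇒ q = 3/5.

2/5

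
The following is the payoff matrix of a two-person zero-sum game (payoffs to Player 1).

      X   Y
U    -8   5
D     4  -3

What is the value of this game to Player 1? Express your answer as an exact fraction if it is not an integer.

Row minima: U → -8, D → -3; maximin = -3.
Column maxima: X → 4, Y → 5; minimax = 4.
-3 ≠ 4, so there is no saddle point; optimal play is mixed.
Let Player 1 play U with probability p. Expected payoff against X: (-8)p + 4(1−p) = −12p + 4; against Y: 5p + (-3)(1−p) = 8p − 3.
Setting these equal: −12p + 4 = 8p − 3 ⇒ −20p = -7 ⇒ p = 7/20, and the value is (-12)·(7/20) + 4 = -1/5.
For Player 2: with q = P(X), equating U's and D's payoffs gives −13q + 5 = 7q − 3 ⇒ q = 2/5.

-1/5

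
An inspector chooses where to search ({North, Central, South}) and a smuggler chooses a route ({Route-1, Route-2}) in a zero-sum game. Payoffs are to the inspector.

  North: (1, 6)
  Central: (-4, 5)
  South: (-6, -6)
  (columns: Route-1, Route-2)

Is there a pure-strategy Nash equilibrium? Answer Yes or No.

Yes

Row minima: North → 1, Central → -4, South → -6; maximin = 1.
Column maxima: Route-1 → 1, Route-2 → 6; minimax = 1.
maximin = minimax = 1, so a saddle point exists.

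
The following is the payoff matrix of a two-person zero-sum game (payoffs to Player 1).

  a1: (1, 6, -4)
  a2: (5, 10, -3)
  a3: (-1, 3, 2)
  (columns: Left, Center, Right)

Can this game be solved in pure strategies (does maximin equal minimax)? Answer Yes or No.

Row minima: a1 → -4, a2 → -3, a3 → -1; maximin = -1.
Column maxima: Left → 5, Center → 10, Right → 2; minimax = 2.
-1 ≠ 2, so no pure-strategy equilibrium exists.

No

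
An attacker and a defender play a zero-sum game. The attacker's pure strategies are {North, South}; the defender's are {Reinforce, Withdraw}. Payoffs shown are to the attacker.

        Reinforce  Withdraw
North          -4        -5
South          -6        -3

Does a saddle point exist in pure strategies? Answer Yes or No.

Row minima: North → -5, South → -6; maximin = -5.
Column maxima: Reinforce → -4, Withdraw → -3; minimax = -4.
-5 ≠ -4, so no pure-strategy equilibrium exists.

No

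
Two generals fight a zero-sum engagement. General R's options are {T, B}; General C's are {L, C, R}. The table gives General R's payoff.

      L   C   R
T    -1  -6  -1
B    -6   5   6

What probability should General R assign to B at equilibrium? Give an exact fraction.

5/16

Row minima: T → -6, B → -6; maximin = -6.
Column maxima: L → -1, C → 5, R → 6; minimax = -1.
-6 ≠ -1, so there is no saddle point; optimal play is mixed.
R is strictly dominated by C (it gives General R strictly more in every row), so General C never plays it.
On the remaining 2×2 (T, B vs L, C):
Let General R play T with probability p. Expected payoff against L: (-1)p + (-6)(1−p) = 5p − 6; against C: (-6)p + 5(1−p) = −11p + 5.
Setting these equal: 5p − 6 = −11p + 5 ⇒ 16p = 11 ⇒ p = 11/16, and the value is (5)·(11/16) − 6 = -41/16.
For General C: with q = P(L), equating T's and B's payoffs gives 5q − 6 = −11q + 5 ⇒ q = 11/16.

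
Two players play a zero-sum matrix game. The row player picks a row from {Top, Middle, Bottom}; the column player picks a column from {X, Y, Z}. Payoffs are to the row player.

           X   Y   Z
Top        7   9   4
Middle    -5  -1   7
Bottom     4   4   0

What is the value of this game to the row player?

23/5

Row minima: Top → 4, Middle → -5, Bottom → 0; maximin = 4.
Column maxima: X → 7, Y → 9, Z → 7; minimax = 7.
4 ≠ 7, so there is no saddle point; optimal play is mixed.
Bottom is strictly dominated by Top, so the row player never plays it.
With Bottom eliminated, Y is strictly dominated by X (it gives the row player strictly more in every remaining row), so the column player never plays it.
On the remaining 2×2 (Top, Middle vs X, Z):
Let the row player play Top with probability p. Expected payoff against X: 7p + (-5)(1−p) = 12p − 5; against Z: 4p + 7(1−p) = −3p + 7.
Setting these equal: 12p − 5 = −3p + 7 ⇒ 15p = 12 ⇒ p = 4/5, and the value is (12)·(4/5) − 5 = 23/5.
For the column player: with q = P(X), equating Top's and Middle's payoffs gives 3q + 4 = −12q + 7 ⇒ q = 1/5.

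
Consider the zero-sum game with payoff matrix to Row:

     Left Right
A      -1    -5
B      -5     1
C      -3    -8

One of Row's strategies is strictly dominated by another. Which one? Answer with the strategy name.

C

A gives a strictly higher payoff than C against every column: -1 > -3, -5 > -8.
So C is strictly dominated and Row never plays it.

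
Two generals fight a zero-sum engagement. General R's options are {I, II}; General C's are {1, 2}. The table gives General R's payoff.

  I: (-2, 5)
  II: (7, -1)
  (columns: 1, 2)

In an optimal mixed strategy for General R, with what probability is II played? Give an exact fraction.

Row minima: I → -2, II → -1; maximin = -1.
Column maxima: 1 → 7, 2 → 5; minimax = 5.
-1 ≠ 5, so there is no saddle point; optimal play is mixed.
Let General R play I with probability p. Expected payoff against 1: (-2)p + 7(1−p) = −9p + 7; against 2: 5p + (-1)(1−p) = 6p − 1.
Setting these equal: −9p + 7 = 6p − 1 ⇒ −15p = -8 ⇒ p = 8/15, and the value is (-9)·(8/15) + 7 = 11/5.
For General C: with q = P(1), equating I's and II's payoffs gives −7q + 5 = 8q − 1 ⇒ q = 2/5.

7/15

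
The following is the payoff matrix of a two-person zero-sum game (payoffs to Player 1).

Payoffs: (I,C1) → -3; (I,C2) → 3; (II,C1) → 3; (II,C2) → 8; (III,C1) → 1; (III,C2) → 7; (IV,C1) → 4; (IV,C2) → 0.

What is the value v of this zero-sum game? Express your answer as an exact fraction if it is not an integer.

Row minima: I → -3, II → 3, III → 1, IV → 0; maximin = 3.
Column maxima: C1 → 4, C2 → 8; minimax = 4.
3 ≠ 4, so there is no saddle point; optimal play is mixed.
I is strictly dominated by II, so Player 1 never plays it.
III is strictly dominated by II, so Player 1 never plays it.
On the remaining 2×2 (II, IV vs C1, C2):
Let Player 1 play II with probability p. Expected payoff against C1: 3p + 4(1−p) = −p + 4; against C2: 8p + 0(1−p) = 8p.
Setting these equal: −p + 4 = 8p ⇒ −9p = -4 ⇒ p = 4/9, and the value is (-1)·(4/9) + 4 = 32/9.
For Player 2: with q = P(C1), equating II's and IV's payoffs gives −5q + 8 = 4q ⇒ q = 8/9.

32/9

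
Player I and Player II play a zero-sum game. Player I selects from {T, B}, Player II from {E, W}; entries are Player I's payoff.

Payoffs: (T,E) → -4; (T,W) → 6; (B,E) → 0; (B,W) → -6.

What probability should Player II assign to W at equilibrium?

Row minima: T → -4, B → -6; maximin = -4.
Column maxima: E → 0, W → 6; minimax = 0.
-4 ≠ 0, so there is no saddle point; optimal play is mixed.
Let Player I play T with probability p. Expected payoff against E: (-4)p + 0(1−p) = −4p; against W: 6p + (-6)(1−p) = 12p − 6.
Setting these equal: −4p = 12p − 6 ⇒ −16p = -6 ⇒ p = 3/8, and the value is (-4)·(3/8) = -3/2.
For Player II: with q = P(E), equating T's and B's payoffs gives −10q + 6 = 6q − 6 ⇒ q = 3/4.

1/4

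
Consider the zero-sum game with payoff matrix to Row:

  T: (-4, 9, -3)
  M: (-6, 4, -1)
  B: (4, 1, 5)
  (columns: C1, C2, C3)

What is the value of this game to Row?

Row minima: T → -4, M → -6, B → 1; maximin = 1.
Column maxima: C1 → 4, C2 → 9, C3 → 5; minimax = 4.
1 ≠ 4, so there is no saddle point; optimal play is mixed.
C3 is strictly dominated by C1 (it gives Row strictly more in every row), so Column never plays it.
With C3 eliminated, M is strictly dominated by T (T gives Row strictly more in every remaining column), so Row never plays it.
On the remaining 2×2 (T, B vs C1, C2):
Let Row play T with probability p. Expected payoff against C1: (-4)p + 4(1−p) = −8p + 4; against C2: 9p + 1(1−p) = 8p + 1.
Setting these equal: −8p + 4 = 8p + 1 ⇒ −16p = -3 ⇒ p = 3/16, and the value is (-8)·(3/16) + 4 = 5/2.
For Column: with q = P(C1), equating T's and B's payoffs gives −13q + 9 = 3q + 1 ⇒ q = 1/2.

5/2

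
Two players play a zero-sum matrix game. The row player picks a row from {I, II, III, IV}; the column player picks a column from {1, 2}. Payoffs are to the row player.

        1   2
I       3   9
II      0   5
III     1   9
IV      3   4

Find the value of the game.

Row minima: I → 3, II → 0, III → 1, IV → 3; maximin = 3.
Column maxima: 1 → 3, 2 → 9; minimax = 3.
Since maximin = minimax = 3, there is a saddle point and the value is 3.

3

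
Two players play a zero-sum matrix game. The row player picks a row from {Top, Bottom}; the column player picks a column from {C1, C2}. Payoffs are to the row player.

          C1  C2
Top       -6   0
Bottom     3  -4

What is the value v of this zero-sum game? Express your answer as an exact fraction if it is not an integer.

-24/13

Row minima: Top → -6, Bottom → -4; maximin = -4.
Column maxima: C1 → 3, C2 → 0; minimax = 0.
-4 ≠ 0, so there is no saddle point; optimal play is mixed.
Let the row player play Top with probability p. Expected payoff against C1: (-6)p + 3(1−p) = −9p + 3; against C2: 0p + (-4)(1−p) = 4p − 4.
Setting these equal: −9p + 3 = 4p − 4 ⇒ −13p = -7 ⇒ p = 7/13, and the value is (-9)·(7/13) + 3 = -24/13.
For the column player: with q = P(C1), equating Top's and Bottom's payoffs gives −6q = 7q − 4 ⇒ q = 4/13.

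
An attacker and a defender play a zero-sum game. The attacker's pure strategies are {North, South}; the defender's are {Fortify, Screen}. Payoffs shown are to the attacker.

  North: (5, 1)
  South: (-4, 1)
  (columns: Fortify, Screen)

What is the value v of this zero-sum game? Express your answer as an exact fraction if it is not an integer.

1

Row minima: North → 1, South → -4; maximin = 1.
Column maxima: Fortify → 5, Screen → 1; minimax = 1.
Since maximin = minimax = 1, there is a saddle point and the value is 1.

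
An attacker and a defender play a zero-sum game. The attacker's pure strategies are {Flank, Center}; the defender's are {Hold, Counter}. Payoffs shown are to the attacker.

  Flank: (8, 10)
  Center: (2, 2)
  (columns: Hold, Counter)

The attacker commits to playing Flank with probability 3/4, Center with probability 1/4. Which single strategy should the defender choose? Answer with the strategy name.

Hold

If the defender plays Hold, the attacker's expected payoff is (3/4)·8 + (1/4)·2 = 13/2.
If the defender plays Counter, the attacker's expected payoff is (3/4)·10 + (1/4)·2 = 8.
The defender minimizes the attacker's payoff; the smallest is 13/2, so the best response is Hold.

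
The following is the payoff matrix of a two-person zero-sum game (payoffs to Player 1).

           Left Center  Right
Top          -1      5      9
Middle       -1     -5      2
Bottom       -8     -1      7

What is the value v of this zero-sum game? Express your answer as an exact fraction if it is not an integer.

Row minima: Top → -1, Middle → -5, Bottom → -8; maximin = -1.
Column maxima: Left → -1, Center → 5, Right → 9; minimax = -1.
Since maximin = minimax = -1, there is a saddle point and the value is -1.

-1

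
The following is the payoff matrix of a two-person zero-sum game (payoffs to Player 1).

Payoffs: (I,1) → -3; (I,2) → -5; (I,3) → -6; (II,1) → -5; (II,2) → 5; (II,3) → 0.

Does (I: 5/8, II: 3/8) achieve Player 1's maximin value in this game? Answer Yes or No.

Yes

Against 1 this mix gives (5/8)·(-3) + (3/8)·(-5) = -15/4.
Against 2 this mix gives (5/8)·(-5) + (3/8)·5 = -5/4.
Against 3 this mix gives (5/8)·(-6) + (3/8)·0 = -15/4.
All of Player 2's active replies (1, 3) yield -15/4, and no column does worse for Player 1. The mix makes Player 2 indifferent and guarantees -15/4, so it is optimal.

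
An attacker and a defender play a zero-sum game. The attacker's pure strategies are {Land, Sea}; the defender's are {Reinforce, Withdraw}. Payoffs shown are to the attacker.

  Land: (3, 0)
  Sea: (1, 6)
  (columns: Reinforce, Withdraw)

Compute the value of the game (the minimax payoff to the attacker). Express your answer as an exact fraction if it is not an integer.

9/4

Row minima: Land → 0, Sea → 1; maximin = 1.
Column maxima: Reinforce → 3, Withdraw → 6; minimax = 3.
1 ≠ 3, so there is no saddle point; optimal play is mixed.
Let the attacker play Land with probability p. Expected payoff against Reinforce: 3p + 1(1−p) = 2p + 1; against Withdraw: 0p + 6(1−p) = −6p + 6.
Setting these equal: 2p + 1 = −6p + 6 ⇒ 8p = 5 ⇒ p = 5/8, and the value is (2)·(5/8) + 1 = 9/4.
For the defender: with q = P(Reinforce), equating Land's and Sea's payoffs gives 3q = −5q + 6 ⇒ q = 3/4.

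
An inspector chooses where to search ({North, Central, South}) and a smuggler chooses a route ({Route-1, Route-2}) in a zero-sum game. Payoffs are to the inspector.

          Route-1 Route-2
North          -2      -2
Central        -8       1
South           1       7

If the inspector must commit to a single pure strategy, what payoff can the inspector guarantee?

1

Row minima: North → -2, Central → -8, South → 1.
The best of these is 1.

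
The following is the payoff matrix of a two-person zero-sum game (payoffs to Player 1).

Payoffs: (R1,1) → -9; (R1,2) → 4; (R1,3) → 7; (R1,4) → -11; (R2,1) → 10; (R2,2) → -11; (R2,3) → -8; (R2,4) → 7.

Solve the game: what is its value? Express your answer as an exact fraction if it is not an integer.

Row minima: R1 → -11, R2 → -11; maximin = -11.
Column maxima: 1 → 10, 2 → 4, 3 → 7, 4 → 7; minimax = 4.
-11 ≠ 4, so there is no saddle point; optimal play is mixed.
1 is strictly dominated by 4 (it gives Player 1 strictly more in every row), so Player 2 never plays it.
3 is strictly dominated by 2 (it gives Player 1 strictly more in every row), so Player 2 never plays it.
On the remaining 2×2 (R1, R2 vs 2, 4):
Let Player 1 play R1 with probability p. Expected payoff against 2: 4p + (-11)(1−p) = 15p − 11; against 4: (-11)p + 7(1−p) = −18p + 7.
Setting these equal: 15p − 11 = −18p + 7 ⇒ 33p = 18 ⇒ p = 6/11, and the value is (15)·(6/11) − 11 = -31/11.
For Player 2: with q = P(2), equating R1's and R2's payoffs gives 15q − 11 = −18q + 7 ⇒ q = 6/11.

-31/11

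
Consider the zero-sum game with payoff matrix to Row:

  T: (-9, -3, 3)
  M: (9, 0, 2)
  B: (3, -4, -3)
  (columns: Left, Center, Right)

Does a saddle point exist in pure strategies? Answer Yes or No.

Yes

Row minima: T → -9, M → 0, B → -4; maximin = 0.
Column maxima: Left → 9, Center → 0, Right → 3; minimax = 0.
maximin = minimax = 0, so a saddle point exists.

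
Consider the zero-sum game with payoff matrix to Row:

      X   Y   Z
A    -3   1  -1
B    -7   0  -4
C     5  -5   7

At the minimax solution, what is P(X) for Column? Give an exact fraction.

3/7

Row minima: A → -3, B → -7, C → -5; maximin = -3.
Column maxima: X → 5, Y → 1, Z → 7; minimax = 1.
-3 ≠ 1, so there is no saddle point; optimal play is mixed.
B is strictly dominated by A, so Row never plays it.
Z is strictly dominated by X (it gives Row strictly more in every row), so Column never plays it.
On the remaining 2×2 (A, C vs X, Y):
Let Row play A with probability p. Expected payoff against X: (-3)p + 5(1−p) = −8p + 5; against Y: 1p + (-5)(1−p) = 6p − 5.
Setting these equal: −8p + 5 = 6p − 5 ⇒ −14p = -10 ⇒ p = 5/7, and the value is (-8)·(5/7) + 5 = -5/7.
For Column: with q = P(X), equating A's and C's payoffs gives −4q + 1 = 10q − 5 ⇒ q = 3/7.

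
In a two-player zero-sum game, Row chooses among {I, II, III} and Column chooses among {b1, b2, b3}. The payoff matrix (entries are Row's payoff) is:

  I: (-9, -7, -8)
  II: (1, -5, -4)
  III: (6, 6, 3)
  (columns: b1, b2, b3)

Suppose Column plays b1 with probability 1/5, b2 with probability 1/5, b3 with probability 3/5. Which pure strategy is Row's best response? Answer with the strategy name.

Expected payoff of I: (1/5)·(-9) + (1/5)·(-7) + (3/5)·(-8) = -8.
Expected payoff of II: (1/5)·1 + (1/5)·(-5) + (3/5)·(-4) = -16/5.
Expected payoff of III: (1/5)·6 + (1/5)·6 + (3/5)·3 = 21/5.
The largest is 21/5, so Row's best response is III.

III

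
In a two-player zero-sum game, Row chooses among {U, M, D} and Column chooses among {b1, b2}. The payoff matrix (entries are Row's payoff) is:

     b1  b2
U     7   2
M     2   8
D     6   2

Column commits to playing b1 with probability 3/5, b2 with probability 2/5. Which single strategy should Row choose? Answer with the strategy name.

U

Expected payoff of U: (3/5)·7 + (2/5)·2 = 5.
Expected payoff of M: (3/5)·2 + (2/5)·8 = 22/5.
Expected payoff of D: (3/5)·6 + (2/5)·2 = 22/5.
The largest is 5, so Row's best response is U.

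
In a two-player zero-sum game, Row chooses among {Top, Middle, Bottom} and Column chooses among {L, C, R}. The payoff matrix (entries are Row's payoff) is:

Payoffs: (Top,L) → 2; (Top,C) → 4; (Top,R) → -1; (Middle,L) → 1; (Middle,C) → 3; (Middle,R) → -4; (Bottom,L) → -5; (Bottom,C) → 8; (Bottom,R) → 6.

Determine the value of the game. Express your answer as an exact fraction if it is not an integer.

Row minima: Top → -1, Middle → -4, Bottom → -5; maximin = -1.
Column maxima: L → 2, C → 8, R → 6; minimax = 2.
-1 ≠ 2, so there is no saddle point; optimal play is mixed.
Middle is strictly dominated by Top, so Row never plays it.
C is strictly dominated by L (it gives Row strictly more in every row), so Column never plays it.
On the remaining 2×2 (Top, Bottom vs L, R):
Let Row play Top with probability p. Expected payoff against L: 2p + (-5)(1−p) = 7p − 5; against R: (-1)p + 6(1−p) = −7p + 6.
Setting these equal: 7p − 5 = −7p + 6 ⇒ 14p = 11 ⇒ p = 11/14, and the value is (7)·(11/14) − 5 = 1/2.
For Column: with q = P(L), equating Top's and Bottom's payoffs gives 3q − 1 = −11q + 6 ⇒ q = 1/2.

1/2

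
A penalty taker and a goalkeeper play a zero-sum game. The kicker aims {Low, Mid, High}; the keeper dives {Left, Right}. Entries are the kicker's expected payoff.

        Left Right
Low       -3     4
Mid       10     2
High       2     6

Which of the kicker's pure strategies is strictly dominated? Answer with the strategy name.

Low

High gives a strictly higher payoff than Low against every column: 2 > -3, 6 > 4.
So Low is strictly dominated and the kicker never plays it.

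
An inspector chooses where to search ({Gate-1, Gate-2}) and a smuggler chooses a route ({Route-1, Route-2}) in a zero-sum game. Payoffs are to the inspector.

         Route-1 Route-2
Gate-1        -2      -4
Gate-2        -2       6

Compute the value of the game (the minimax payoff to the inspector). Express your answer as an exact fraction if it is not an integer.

-2

Row minima: Gate-1 → -4, Gate-2 → -2; maximin = -2.
Column maxima: Route-1 → -2, Route-2 → 6; minimax = -2.
Since maximin = minimax = -2, there is a saddle point and the value is -2.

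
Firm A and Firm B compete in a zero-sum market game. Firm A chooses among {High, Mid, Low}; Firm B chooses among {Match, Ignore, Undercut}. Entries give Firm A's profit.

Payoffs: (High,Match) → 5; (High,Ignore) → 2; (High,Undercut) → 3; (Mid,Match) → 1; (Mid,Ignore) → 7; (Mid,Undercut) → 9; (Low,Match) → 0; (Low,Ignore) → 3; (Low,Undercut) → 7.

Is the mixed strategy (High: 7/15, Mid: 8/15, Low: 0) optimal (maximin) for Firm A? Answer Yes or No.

No

Against Match this mix gives (7/15)·5 + (8/15)·1 = 43/15.
Against Ignore this mix gives (7/15)·2 + (8/15)·7 = 14/3.
Against Undercut this mix gives (7/15)·3 + (8/15)·9 = 31/5.
Firm B will play Match, holding Firm A to 43/15. Shifting weight toward the row that does better against Match would raise this floor (the equalizing mix achieves 11/3 against both Match and Ignore), so the proposed strategy is not optimal.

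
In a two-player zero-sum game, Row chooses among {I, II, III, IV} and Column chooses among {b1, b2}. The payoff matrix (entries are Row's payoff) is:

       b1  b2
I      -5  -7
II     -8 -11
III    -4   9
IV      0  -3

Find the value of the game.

-3/4

Row minima: I → -7, II → -11, III → -4, IV → -3; maximin = -3.
Column maxima: b1 → 0, b2 → 9; minimax = 0.
-3 ≠ 0, so there is no saddle point; optimal play is mixed.
I is strictly dominated by III, so Row never plays it.
II is strictly dominated by III, so Row never plays it.
On the remaining 2×2 (III, IV vs b1, b2):
Let Row play III with probability p. Expected payoff against b1: (-4)p + 0(1−p) = −4p; against b2: 9p + (-3)(1−p) = 12p − 3.
Setting these equal: −4p = 12p − 3 ⇒ −16p = -3 ⇒ p = 3/16, and the value is (-4)·(3/16) = -3/4.
For Column: with q = P(b1), equating III's and IV's payoffs gives −13q + 9 = 3q − 3 ⇒ q = 3/4.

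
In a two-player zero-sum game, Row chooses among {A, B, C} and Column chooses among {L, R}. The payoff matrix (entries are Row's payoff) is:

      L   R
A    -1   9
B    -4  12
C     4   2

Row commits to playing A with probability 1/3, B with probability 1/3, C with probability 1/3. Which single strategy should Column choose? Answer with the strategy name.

If Column plays L, Row's expected payoff is (1/3)·(-1) + (1/3)·(-4) + (1/3)·4 = -1/3.
If Column plays R, Row's expected payoff is (1/3)·9 + (1/3)·12 + (1/3)·2 = 23/3.
Column minimizes Row's payoff; the smallest is -1/3, so the best response is L.

L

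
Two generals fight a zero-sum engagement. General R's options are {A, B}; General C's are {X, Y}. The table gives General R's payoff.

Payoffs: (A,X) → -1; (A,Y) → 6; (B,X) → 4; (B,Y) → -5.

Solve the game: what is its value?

Row minima: A → -1, B → -5; maximin = -1.
Column maxima: X → 4, Y → 6; minimax = 4.
-1 ≠ 4, so there is no saddle point; optimal play is mixed.
Let General R play A with probability p. Expected payoff against X: (-1)p + 4(1−p) = −5p + 4; against Y: 6p + (-5)(1−p) = 11p − 5.
Setting these equal: −5p + 4 = 11p − 5 ⇒ −16p = -9 ⇒ p = 9/16, and the value is (-5)·(9/16) + 4 = 19/16.
For General C: with q = P(X), equating A's and B's payoffs gives −7q + 6 = 9q − 5 ⇒ q = 11/16.

19/16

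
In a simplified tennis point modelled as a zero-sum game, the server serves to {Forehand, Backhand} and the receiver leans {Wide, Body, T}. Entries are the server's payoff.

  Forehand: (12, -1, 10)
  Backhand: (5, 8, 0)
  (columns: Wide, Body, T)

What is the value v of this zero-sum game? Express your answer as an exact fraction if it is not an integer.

Row minima: Forehand → -1, Backhand → 0; maximin = 0.
Column maxima: Wide → 12, Body → 8, T → 10; minimax = 8.
0 ≠ 8, so there is no saddle point; optimal play is mixed.
Wide is strictly dominated by T (it gives the server strictly more in every row), so the receiver never plays it.
On the remaining 2×2 (Forehand, Backhand vs Body, T):
Let the server play Forehand with probability p. Expected payoff against Body: (-1)p + 8(1−p) = −9p + 8; against T: 10p + 0(1−p) = 10p.
Setting these equal: −9p + 8 = 10p ⇒ −19p = -8 ⇒ p = 8/19, and the value is (-9)·(8/19) + 8 = 80/19.
For the receiver: with q = P(Body), equating Forehand's and Backhand's payoffs gives −11q + 10 = 8q ⇒ q = 10/19.

80/19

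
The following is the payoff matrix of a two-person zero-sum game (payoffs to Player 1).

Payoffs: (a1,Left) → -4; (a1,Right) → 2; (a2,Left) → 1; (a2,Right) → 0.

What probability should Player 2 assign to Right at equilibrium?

5/7

Row minima: a1 → -4, a2 → 0; maximin = 0.
Column maxima: Left → 1, Right → 2; minimax = 1.
0 ≠ 1, so there is no saddle point; optimal play is mixed.
Let Player 1 play a1 with probability p. Expected payoff against Left: (-4)p + 1(1−p) = −5p + 1; against Right: 2p + 0(1−p) = 2p.
Setting these equal: −5p + 1 = 2p ⇒ −7p = -1 ⇒ p = 1/7, and the value is (-5)·(1/7) + 1 = 2/7.
For Player 2: with q = P(Left), equating a1's and a2's payoffs gives −6q + 2 = q ⇒ q = 2/7.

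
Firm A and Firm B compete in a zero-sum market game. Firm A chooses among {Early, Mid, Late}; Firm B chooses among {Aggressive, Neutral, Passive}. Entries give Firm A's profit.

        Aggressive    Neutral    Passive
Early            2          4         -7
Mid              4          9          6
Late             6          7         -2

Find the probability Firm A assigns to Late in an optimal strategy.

1/5

Row minima: Early → -7, Mid → 4, Late → -2; maximin = 4.
Column maxima: Aggressive → 6, Neutral → 9, Passive → 6; minimax = 6.
4 ≠ 6, so there is no saddle point; optimal play is mixed.
Early is strictly dominated by Mid, so Firm A never plays it.
Neutral is strictly dominated by Aggressive (it gives Firm A strictly more in every row), so Firm B never plays it.
On the remaining 2×2 (Mid, Late vs Aggressive, Passive):
Let Firm A play Mid with probability p. Expected payoff against Aggressive: 4p + 6(1−p) = −2p + 6; against Passive: 6p + (-2)(1−p) = 8p − 2.
Setting these equal: −2p + 6 = 8p − 2 ⇒ −10p = -8 ⇒ p = 4/5, and the value is (-2)·(4/5) + 6 = 22/5.
For Firm B: with q = P(Aggressive), equating Mid's and Late's payoffs gives −2q + 6 = 8q − 2 ⇒ q = 4/5.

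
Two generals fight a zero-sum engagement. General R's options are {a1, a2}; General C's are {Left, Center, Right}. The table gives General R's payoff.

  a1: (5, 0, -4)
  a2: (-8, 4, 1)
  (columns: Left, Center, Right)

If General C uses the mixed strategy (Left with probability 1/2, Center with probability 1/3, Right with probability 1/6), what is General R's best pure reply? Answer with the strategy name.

a1

Expected payoff of a1: (1/2)·5 + (1/3)·0 + (1/6)·(-4) = 11/6.
Expected payoff of a2: (1/2)·(-8) + (1/3)·4 + (1/6)·1 = -5/2.
The largest is 11/6, so General R's best response is a1.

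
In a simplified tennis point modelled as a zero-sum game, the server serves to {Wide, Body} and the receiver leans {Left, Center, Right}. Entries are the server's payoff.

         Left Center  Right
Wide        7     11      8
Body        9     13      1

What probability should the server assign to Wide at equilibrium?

8/9

Row minima: Wide → 7, Body → 1; maximin = 7.
Column maxima: Left → 9, Center → 13, Right → 8; minimax = 8.
7 ≠ 8, so there is no saddle point; optimal play is mixed.
Center is strictly dominated by Left (it gives the server strictly more in every row), so the receiver never plays it.
On the remaining 2×2 (Wide, Body vs Left, Right):
Let the server play Wide with probability p. Expected payoff against Left: 7p + 9(1−p) = −2p + 9; against Right: 8p + 1(1−p) = 7p + 1.
Setting these equal: −2p + 9 = 7p + 1 ⇒ −9p = -8 ⇒ p = 8/9, and the value is (-2)·(8/9) + 9 = 65/9.
For the receiver: with q = P(Left), equating Wide's and Body's payoffs gives −q + 8 = 8q + 1 ⇒ q = 7/9.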